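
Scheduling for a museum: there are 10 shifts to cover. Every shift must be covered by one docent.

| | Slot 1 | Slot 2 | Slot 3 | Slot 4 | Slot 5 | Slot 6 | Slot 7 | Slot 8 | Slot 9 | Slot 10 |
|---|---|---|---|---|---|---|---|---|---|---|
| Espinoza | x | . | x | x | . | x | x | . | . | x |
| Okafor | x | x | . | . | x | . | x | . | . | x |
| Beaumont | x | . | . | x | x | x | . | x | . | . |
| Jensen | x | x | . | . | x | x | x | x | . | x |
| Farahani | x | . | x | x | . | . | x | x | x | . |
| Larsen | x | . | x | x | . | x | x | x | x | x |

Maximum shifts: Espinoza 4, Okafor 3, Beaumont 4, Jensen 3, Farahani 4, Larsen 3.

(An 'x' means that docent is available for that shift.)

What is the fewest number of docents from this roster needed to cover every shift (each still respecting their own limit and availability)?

3

10 slots to fill and no one can take more than 4, so at least ⌈10/4⌉ = 3 docents are needed.
Espinoza, Okafor, and Farahani alone can cover everything: Slot 1→Okafor, Slot 2→Okafor, Slot 3→Espinoza, Slot 4→Espinoza, Slot 5→Okafor, Slot 6→Espinoza, Slot 7→Farahani, Slot 8→Farahani, Slot 9→Farahani, Slot 10→Espinoza.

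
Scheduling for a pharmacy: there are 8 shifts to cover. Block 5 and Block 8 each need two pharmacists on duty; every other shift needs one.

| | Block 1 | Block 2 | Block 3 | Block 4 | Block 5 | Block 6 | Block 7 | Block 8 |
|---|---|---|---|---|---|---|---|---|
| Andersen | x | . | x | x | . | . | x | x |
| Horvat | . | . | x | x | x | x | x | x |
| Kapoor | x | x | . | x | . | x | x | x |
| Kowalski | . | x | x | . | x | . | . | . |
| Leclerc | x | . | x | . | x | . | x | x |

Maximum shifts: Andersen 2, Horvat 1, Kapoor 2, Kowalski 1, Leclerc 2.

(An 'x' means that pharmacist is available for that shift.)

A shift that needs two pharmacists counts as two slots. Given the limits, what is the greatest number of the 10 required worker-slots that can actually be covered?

8

Total capacity across all pharmacists is 2+1+2+1+2 = 8, and 10 slots are needed, so at most 8 can be filled.
An assignment achieving 8: Block 1→Andersen, Block 2→Kapoor, Block 3→Leclerc, Block 4→Andersen, Block 5→Kowalski+Leclerc, Block 6→Horvat, Block 7→Kapoor.
Loads: Andersen 2/2, Horvat 1/1, Kapoor 2/2, Kowalski 1/1, Leclerc 2/2.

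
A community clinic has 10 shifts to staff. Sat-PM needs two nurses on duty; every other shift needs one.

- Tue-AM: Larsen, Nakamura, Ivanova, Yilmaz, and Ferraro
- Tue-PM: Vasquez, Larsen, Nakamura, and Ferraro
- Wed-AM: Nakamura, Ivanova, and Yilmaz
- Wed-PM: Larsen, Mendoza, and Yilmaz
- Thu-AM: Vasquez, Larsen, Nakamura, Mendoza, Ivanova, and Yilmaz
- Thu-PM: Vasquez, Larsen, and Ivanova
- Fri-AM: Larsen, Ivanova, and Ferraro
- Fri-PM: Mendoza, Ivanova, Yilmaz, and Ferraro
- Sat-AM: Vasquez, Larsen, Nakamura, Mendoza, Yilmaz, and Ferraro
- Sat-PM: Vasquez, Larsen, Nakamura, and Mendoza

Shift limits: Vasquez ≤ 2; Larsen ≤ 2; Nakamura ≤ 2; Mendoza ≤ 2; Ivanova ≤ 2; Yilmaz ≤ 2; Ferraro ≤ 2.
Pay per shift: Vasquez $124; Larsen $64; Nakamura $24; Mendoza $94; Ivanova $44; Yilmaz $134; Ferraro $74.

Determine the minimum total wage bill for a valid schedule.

$724

Picking the cheapest available nurse for each shift independently would cost $404, but that ignores the shift limits.
An optimal schedule: Tue-AM→Larsen, Tue-PM→Nakamura, Wed-AM→Nakamura, Wed-PM→Larsen, Thu-AM→Mendoza, Thu-PM→Ivanova, Fri-AM→Ivanova, Fri-PM→Ferraro, Sat-AM→Ferraro, Sat-PM→Mendoza+Vasquez.
Total: 64 + 24 + 24 + 64 + 94 + 44 + 44 + 74 + 74 + 94 + 124 = $724.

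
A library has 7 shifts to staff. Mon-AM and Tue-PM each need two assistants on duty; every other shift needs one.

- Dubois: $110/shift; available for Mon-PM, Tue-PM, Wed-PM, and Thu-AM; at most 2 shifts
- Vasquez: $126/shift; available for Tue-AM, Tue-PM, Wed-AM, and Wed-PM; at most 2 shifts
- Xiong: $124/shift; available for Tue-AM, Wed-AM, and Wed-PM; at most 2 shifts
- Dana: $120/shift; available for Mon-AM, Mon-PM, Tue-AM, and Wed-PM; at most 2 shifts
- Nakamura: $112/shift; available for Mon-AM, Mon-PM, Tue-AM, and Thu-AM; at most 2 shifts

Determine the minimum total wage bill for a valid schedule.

Mon-AM can only be covered by Dana and Nakamura, so that assignment is forced.
Tue-PM can only be covered by Dubois and Vasquez, so that assignment is forced.
Picking the cheapest available assistant for each shift independently would cost $1034, but that ignores the shift limits.
An optimal schedule: Mon-AM→Nakamura+Dana, Mon-PM→Nakamura, Tue-AM→Dana, Tue-PM→Dubois+Vasquez, Wed-AM→Xiong, Wed-PM→Xiong, Thu-AM→Dubois.
Total: 112 + 120 + 112 + 120 + 110 + 126 + 124 + 124 + 110 = $1058.

$1058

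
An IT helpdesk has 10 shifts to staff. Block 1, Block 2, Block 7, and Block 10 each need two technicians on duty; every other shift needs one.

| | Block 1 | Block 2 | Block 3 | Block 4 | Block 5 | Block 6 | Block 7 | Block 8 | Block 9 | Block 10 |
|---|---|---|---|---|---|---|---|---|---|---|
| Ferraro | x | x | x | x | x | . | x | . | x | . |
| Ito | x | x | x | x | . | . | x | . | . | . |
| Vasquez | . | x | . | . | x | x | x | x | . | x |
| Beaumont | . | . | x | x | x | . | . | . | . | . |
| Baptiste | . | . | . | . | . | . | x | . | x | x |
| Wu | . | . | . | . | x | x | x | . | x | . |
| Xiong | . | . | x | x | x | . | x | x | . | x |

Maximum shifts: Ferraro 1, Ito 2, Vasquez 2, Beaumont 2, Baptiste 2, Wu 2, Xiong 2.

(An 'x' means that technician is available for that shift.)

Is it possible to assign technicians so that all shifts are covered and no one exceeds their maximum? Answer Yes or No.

Total capacity is 1+2+2+2+2+2+2 = 13 but 14 worker-slots are needed — infeasible.

No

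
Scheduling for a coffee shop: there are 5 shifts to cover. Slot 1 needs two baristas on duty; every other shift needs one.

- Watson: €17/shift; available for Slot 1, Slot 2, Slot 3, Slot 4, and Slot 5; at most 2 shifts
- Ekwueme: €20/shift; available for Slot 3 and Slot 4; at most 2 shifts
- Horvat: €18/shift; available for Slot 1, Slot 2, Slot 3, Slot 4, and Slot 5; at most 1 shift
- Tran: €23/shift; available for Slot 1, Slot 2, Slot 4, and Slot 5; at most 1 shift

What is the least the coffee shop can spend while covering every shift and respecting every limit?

€115

Picking the cheapest available barista for each shift independently would cost €103, but that ignores the shift limits.
An optimal schedule: Slot 1→Watson+Horvat, Slot 2→Watson, Slot 3→Ekwueme, Slot 4→Ekwueme, Slot 5→Tran.
Total: 17 + 18 + 17 + 20 + 20 + 23 = €115.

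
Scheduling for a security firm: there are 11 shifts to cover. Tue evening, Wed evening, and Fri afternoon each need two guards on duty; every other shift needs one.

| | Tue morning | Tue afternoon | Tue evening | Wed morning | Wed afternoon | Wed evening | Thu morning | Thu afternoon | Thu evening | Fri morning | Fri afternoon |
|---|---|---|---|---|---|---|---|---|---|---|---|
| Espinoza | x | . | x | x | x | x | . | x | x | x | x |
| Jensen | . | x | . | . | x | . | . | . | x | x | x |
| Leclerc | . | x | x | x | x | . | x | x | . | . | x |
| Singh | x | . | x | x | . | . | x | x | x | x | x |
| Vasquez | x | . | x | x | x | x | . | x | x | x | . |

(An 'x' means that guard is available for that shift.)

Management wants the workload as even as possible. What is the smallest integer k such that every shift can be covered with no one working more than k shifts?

With 5 guards and 14 worker-slots to fill, someone must work at least ⌈14/5⌉ = 3 shifts, so k ≥ 3.
k = 3 works: Tue morning→Espinoza, Tue afternoon→Jensen, Tue evening→Singh+Vasquez, Wed morning→Espinoza, Wed afternoon→Jensen, Wed evening→Espinoza+Vasquez, Thu morning→Leclerc, Thu afternoon→Leclerc, Thu evening→Jensen, Fri morning→Singh, Fri afternoon→Leclerc+Singh.
Loads: Espinoza 3, Jensen 3, Leclerc 3, Singh 3, Vasquez 2 — all ≤ 3.

3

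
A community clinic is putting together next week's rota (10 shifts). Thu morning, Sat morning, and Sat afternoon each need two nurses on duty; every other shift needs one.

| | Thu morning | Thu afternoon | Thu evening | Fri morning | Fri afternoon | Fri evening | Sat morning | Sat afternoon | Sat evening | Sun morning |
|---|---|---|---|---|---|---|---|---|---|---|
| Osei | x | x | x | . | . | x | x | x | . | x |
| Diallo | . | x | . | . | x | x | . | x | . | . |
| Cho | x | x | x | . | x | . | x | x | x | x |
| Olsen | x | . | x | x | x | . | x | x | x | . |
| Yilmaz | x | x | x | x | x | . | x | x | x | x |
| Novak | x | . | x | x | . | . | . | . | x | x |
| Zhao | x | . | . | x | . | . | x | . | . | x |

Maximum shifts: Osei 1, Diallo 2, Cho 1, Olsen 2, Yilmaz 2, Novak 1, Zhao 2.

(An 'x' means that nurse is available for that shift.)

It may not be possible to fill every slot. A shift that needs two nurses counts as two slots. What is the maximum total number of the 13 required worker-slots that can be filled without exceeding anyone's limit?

Total capacity across all nurses is 1+2+1+2+2+1+2 = 11, and 13 slots are needed, so at most 11 can be filled.
An assignment achieving 11: Thu morning→Zhao, Thu afternoon→Diallo, Thu evening→Olsen, Fri morning→Olsen, Fri afternoon→Diallo, Fri evening→Osei, Sat morning→Yilmaz+Zhao, Sat afternoon→Yilmaz, Sat evening→Cho, Sun morning→Novak.
Loads: Osei 1/1, Diallo 2/2, Cho 1/1, Olsen 2/2, Yilmaz 2/2, Novak 1/1, Zhao 2/2.

11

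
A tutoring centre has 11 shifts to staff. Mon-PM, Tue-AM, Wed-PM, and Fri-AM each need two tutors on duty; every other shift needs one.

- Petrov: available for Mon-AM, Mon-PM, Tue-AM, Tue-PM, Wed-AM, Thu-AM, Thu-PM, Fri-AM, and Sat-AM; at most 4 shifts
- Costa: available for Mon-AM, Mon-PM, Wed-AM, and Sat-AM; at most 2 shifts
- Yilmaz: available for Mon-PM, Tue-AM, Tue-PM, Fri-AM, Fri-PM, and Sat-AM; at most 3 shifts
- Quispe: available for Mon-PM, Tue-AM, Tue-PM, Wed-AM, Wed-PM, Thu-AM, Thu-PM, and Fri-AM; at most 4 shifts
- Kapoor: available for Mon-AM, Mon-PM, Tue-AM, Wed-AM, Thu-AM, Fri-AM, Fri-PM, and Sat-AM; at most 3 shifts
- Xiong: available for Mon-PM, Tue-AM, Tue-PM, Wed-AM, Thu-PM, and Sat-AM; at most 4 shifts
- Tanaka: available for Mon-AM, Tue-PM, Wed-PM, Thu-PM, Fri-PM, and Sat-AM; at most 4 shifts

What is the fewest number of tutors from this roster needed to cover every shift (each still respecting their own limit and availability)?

15 slots to fill and no one can take more than 4, so at least ⌈15/4⌉ = 4 tutors are needed.
Petrov, Yilmaz, Quispe, and Tanaka alone can cover everything: Mon-AM→Petrov, Mon-PM→Petrov+Quispe, Tue-AM→Yilmaz+Quispe, Tue-PM→Tanaka, Wed-AM→Petrov, Wed-PM→Quispe+Tanaka, Thu-AM→Petrov, Thu-PM→Tanaka, Fri-AM→Yilmaz+Quispe, Fri-PM→Yilmaz, Sat-AM→Tanaka.

4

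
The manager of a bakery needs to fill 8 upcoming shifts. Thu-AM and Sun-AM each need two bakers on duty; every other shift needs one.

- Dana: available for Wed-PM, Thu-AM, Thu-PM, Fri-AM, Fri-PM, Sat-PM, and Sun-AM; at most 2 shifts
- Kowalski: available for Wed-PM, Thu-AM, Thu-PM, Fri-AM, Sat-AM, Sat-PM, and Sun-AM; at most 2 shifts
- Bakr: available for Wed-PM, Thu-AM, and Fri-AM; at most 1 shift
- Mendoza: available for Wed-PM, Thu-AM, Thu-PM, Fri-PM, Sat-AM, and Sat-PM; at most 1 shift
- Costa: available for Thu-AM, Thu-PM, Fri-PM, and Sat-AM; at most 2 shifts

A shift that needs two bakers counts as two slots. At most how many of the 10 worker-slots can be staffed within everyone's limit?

Total capacity across all bakers is 2+2+1+1+2 = 8, and 10 slots are needed, so at most 8 can be filled.
An assignment achieving 8: Wed-PM→Bakr, Thu-AM→Costa, Thu-PM→Costa, Fri-AM→Dana, Fri-PM→Mendoza, Sat-AM→Kowalski, Sun-AM→Dana+Kowalski.
Loads: Dana 2/2, Kowalski 2/2, Bakr 1/1, Mendoza 1/1, Costa 2/2.

8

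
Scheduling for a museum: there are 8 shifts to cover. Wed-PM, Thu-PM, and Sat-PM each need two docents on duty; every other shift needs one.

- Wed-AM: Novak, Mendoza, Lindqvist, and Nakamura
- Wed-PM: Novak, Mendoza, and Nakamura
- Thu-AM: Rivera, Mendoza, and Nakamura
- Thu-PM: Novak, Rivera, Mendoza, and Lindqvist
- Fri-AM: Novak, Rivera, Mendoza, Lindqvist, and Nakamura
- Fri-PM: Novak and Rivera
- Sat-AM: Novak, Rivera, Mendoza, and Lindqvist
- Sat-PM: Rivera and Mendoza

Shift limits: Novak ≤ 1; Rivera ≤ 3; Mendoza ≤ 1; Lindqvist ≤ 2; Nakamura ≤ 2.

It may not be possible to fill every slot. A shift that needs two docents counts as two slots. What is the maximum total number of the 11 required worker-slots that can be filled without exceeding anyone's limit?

Total capacity across all docents is 1+3+1+2+2 = 9, and 11 slots are needed, so at most 9 can be filled.
An assignment achieving 9: Wed-AM→Lindqvist, Wed-PM→Nakamura, Thu-AM→Rivera, Thu-PM→Rivera+Lindqvist, Fri-AM→Nakamura, Fri-PM→Novak, Sat-PM→Rivera+Mendoza.
Loads: Novak 1/1, Rivera 3/3, Mendoza 1/1, Lindqvist 2/2, Nakamura 2/2.

9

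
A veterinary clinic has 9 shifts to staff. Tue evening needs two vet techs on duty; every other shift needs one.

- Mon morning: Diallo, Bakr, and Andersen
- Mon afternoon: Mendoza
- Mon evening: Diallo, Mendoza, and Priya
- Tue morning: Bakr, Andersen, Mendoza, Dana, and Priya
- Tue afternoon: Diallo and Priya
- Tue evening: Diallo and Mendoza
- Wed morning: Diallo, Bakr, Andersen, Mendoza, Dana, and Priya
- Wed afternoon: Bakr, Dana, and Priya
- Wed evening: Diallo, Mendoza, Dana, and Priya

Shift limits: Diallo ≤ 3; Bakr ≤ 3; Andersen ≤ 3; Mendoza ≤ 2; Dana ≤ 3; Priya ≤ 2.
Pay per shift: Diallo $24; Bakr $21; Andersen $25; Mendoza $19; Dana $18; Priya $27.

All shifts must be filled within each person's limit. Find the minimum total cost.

Mon afternoon can only be covered by Mendoza, so that assignment is forced.
Tue evening can only be covered by Diallo and Mendoza, so that assignment is forced.
Picking the cheapest available vet tech for each shift independently would cost $198, but that ignores the shift limits.
An optimal schedule: Mon morning→Bakr, Mon afternoon→Mendoza, Mon evening→Diallo, Tue morning→Dana, Tue afternoon→Diallo, Tue evening→Mendoza+Diallo, Wed morning→Bakr, Wed afternoon→Dana, Wed evening→Dana.
Total: 21 + 19 + 24 + 18 + 24 + 19 + 24 + 21 + 18 + 18 = $206.

$206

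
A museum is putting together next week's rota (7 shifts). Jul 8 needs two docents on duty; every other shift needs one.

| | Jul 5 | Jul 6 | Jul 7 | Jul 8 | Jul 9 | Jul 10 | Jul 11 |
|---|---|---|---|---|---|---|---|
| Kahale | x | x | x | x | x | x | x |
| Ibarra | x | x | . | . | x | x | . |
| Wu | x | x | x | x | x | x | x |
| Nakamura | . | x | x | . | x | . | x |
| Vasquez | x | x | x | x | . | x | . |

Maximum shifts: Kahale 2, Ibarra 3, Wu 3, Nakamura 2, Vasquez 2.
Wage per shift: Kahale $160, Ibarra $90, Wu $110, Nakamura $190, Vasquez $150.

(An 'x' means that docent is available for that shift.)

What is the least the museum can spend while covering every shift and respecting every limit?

$900

Picking the cheapest available docent for each shift independently would cost $840, but that ignores the shift limits.
An optimal schedule: Jul 5→Ibarra, Jul 6→Vasquez, Jul 7→Wu, Jul 8→Wu+Vasquez, Jul 9→Ibarra, Jul 10→Ibarra, Jul 11→Wu.
Total: 90 + 150 + 110 + 110 + 150 + 90 + 90 + 110 = $900.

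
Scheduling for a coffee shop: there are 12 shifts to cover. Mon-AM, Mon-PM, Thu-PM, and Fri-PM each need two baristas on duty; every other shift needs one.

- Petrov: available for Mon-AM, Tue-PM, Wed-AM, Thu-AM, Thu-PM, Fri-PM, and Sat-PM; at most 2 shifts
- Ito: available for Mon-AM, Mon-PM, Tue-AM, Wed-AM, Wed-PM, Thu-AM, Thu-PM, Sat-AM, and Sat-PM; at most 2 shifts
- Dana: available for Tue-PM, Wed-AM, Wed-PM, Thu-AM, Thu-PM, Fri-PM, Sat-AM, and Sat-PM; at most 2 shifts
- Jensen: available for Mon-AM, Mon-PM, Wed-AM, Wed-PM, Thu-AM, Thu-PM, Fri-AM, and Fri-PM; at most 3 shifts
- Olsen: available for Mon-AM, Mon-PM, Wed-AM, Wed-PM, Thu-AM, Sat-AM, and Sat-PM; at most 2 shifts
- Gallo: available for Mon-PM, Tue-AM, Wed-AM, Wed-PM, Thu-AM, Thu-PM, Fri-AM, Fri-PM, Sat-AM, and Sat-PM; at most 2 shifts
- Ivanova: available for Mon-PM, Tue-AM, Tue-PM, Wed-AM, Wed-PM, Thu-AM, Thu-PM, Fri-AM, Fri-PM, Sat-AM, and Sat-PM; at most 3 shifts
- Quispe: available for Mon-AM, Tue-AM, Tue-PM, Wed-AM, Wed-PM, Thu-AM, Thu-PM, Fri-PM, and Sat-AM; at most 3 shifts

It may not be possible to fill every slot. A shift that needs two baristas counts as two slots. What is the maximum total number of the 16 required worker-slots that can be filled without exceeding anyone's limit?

Total capacity across all baristas is 2+2+2+3+2+2+3+3 = 19, and 16 slots are needed, so at most 16 can be filled.
An assignment achieving 16: Mon-AM→Petrov+Ito, Mon-PM→Jensen+Olsen, Tue-AM→Ito, Tue-PM→Petrov, Wed-AM→Ivanova, Wed-PM→Gallo, Thu-AM→Ivanova, Thu-PM→Gallo+Ivanova, Fri-AM→Jensen, Fri-PM→Dana+Jensen, Sat-AM→Dana, Sat-PM→Olsen.
Loads: Petrov 2/2, Ito 2/2, Dana 2/2, Jensen 3/3, Olsen 2/2, Gallo 2/2, Ivanova 3/3, Quispe 0/3.

16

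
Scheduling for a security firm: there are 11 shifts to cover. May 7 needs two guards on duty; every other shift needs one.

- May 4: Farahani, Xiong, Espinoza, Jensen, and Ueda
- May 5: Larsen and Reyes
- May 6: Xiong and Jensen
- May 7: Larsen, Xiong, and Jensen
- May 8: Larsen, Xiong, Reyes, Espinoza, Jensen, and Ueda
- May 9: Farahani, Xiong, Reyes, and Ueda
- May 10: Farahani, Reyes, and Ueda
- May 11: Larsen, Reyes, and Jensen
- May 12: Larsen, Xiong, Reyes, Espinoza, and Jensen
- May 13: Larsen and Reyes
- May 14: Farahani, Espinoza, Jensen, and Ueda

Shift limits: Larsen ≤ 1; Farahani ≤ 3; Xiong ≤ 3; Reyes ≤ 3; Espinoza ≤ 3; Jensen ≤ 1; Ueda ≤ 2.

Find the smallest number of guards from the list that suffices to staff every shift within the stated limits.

5

12 slots to fill and no one can take more than 3, so at least ⌈12/3⌉ = 4 guards are needed.
No set of 4 guards can cover every shift (each such set leaves at least one shift with no one available or exceeds a cap).
Larsen, Farahani, Xiong, Reyes, and Espinoza alone can cover everything: May 4→Farahani, May 5→Reyes, May 6→Xiong, May 7→Larsen+Xiong, May 8→Espinoza, May 9→Xiong, May 10→Farahani, May 11→Reyes, May 12→Espinoza, May 13→Reyes, May 14→Farahani.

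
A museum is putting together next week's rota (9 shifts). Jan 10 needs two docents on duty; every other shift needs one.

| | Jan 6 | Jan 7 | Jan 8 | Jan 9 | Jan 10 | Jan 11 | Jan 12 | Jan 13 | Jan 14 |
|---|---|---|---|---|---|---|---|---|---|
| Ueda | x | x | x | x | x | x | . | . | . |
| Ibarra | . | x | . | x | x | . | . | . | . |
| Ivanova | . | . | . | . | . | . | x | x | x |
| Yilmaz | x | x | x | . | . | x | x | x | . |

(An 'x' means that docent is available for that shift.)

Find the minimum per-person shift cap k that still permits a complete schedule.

3

With 4 docents and 10 worker-slots to fill, someone must work at least ⌈10/4⌉ = 3 shifts, so k ≥ 3.
k = 3 works: Jan 6→Ueda, Jan 7→Ibarra, Jan 8→Ueda, Jan 9→Ibarra, Jan 10→Ueda+Ibarra, Jan 11→Yilmaz, Jan 12→Ivanova, Jan 13→Ivanova, Jan 14→Ivanova.
Loads: Ueda 3, Ibarra 3, Ivanova 3, Yilmaz 1 — all ≤ 3.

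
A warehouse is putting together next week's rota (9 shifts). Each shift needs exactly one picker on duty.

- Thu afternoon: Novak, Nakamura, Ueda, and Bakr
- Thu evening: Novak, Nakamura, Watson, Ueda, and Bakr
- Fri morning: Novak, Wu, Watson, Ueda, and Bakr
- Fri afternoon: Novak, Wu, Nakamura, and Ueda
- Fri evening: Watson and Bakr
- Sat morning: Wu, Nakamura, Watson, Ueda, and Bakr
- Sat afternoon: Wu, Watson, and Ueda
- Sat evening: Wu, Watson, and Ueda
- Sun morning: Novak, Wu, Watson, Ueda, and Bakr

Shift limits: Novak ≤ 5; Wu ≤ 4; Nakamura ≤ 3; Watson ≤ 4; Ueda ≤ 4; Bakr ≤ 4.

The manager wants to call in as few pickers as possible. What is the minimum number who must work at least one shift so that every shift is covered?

9 slots to fill and no one can take more than 5, so at least ⌈9/5⌉ = 2 pickers are needed.
Novak and Watson alone can cover everything: Thu afternoon→Novak, Thu evening→Novak, Fri morning→Novak, Fri afternoon→Novak, Fri evening→Watson, Sat morning→Watson, Sat afternoon→Watson, Sat evening→Watson, Sun morning→Novak.

2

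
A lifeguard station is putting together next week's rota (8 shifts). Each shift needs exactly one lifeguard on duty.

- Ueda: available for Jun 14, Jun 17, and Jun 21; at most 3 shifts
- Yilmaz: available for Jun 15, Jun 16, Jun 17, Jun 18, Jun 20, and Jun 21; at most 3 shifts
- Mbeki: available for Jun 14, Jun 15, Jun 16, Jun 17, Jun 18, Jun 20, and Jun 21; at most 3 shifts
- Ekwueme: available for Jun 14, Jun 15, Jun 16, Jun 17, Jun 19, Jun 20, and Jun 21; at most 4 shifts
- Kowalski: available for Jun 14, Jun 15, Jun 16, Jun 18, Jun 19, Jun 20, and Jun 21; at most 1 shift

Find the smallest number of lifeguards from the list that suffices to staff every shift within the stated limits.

3

8 slots to fill and no one can take more than 4, so at least ⌈8/4⌉ = 2 lifeguards are needed.
Any 2 lifeguards together have capacity at most 4+3 = 7 < 8 slots, so 2 can never suffice.
Ueda, Yilmaz, and Ekwueme alone can cover everything: Jun 14→Ueda, Jun 15→Yilmaz, Jun 16→Yilmaz, Jun 17→Ueda, Jun 18→Yilmaz, Jun 19→Ekwueme, Jun 20→Ekwueme, Jun 21→Ueda.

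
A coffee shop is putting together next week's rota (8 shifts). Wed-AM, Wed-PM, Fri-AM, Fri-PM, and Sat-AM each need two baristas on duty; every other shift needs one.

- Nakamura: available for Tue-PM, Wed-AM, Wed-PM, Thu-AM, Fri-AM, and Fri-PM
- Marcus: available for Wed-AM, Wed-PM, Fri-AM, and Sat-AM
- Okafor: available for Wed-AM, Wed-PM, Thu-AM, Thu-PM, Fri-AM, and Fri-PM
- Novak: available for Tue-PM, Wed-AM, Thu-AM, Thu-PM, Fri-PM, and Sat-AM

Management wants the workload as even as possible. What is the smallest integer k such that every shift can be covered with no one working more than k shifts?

4

With 4 baristas and 13 worker-slots to fill, someone must work at least ⌈13/4⌉ = 4 shifts, so k ≥ 4.
k = 4 works: Tue-PM→Nakamura, Wed-AM→Marcus+Okafor, Wed-PM→Nakamura+Marcus, Thu-AM→Nakamura, Thu-PM→Okafor, Fri-AM→Nakamura+Marcus, Fri-PM→Okafor+Novak, Sat-AM→Marcus+Novak.
Loads: Nakamura 4, Marcus 4, Okafor 3, Novak 2 — all ≤ 4.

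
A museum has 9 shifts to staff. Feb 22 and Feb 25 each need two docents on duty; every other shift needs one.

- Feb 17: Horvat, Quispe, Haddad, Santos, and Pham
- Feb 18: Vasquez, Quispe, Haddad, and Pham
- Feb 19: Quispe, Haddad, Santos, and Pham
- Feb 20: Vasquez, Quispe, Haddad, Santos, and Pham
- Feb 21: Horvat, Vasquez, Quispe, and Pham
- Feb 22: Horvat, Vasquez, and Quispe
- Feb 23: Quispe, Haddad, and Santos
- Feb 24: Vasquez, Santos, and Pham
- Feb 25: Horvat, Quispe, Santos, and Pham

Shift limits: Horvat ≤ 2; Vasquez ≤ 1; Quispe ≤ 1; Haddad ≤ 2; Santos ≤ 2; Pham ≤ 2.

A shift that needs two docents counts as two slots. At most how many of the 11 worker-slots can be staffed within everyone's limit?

Total capacity across all docents is 2+1+1+2+2+2 = 10, and 11 slots are needed, so at most 10 can be filled.
An assignment achieving 10: Feb 17→Pham, Feb 18→Haddad, Feb 19→Haddad, Feb 21→Horvat, Feb 22→Horvat+Vasquez, Feb 23→Quispe, Feb 24→Santos, Feb 25→Santos+Pham.
Loads: Horvat 2/2, Vasquez 1/1, Quispe 1/1, Haddad 2/2, Santos 2/2, Pham 2/2.

10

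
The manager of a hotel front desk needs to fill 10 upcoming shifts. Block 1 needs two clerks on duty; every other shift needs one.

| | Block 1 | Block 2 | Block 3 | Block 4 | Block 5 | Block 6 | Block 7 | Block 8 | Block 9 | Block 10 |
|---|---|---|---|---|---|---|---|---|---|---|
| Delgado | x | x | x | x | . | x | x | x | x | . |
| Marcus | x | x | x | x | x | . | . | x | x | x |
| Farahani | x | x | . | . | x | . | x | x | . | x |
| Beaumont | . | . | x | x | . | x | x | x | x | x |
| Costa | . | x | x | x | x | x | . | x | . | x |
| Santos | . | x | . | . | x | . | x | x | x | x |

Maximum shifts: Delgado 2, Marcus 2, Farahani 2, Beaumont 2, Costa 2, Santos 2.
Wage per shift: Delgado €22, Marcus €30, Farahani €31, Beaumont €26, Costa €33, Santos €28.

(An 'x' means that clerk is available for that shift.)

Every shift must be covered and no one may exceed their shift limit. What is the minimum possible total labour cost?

€307

Picking the cheapest available clerk for each shift independently would cost €260, but that ignores the shift limits.
An optimal schedule: Block 1→Delgado+Marcus, Block 2→Farahani, Block 3→Beaumont, Block 4→Beaumont, Block 5→Santos, Block 6→Delgado, Block 7→Santos, Block 8→Costa, Block 9→Marcus, Block 10→Farahani.
Total: 22 + 30 + 31 + 26 + 26 + 28 + 22 + 28 + 33 + 30 + 31 = €307.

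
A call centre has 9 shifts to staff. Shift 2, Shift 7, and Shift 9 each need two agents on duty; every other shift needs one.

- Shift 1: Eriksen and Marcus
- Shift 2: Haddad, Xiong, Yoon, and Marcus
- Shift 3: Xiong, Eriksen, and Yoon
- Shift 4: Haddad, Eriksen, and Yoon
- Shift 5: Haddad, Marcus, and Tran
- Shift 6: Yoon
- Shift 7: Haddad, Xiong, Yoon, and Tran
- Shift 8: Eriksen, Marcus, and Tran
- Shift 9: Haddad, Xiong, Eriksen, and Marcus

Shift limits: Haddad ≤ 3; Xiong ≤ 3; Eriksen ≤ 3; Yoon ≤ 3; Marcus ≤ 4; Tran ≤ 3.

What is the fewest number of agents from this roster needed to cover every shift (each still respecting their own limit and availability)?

12 slots to fill and no one can take more than 4, so at least ⌈12/4⌉ = 3 agents are needed.
Any 3 agents together have capacity at most 4+3+3 = 10 < 12 slots, so 3 can never suffice.
Haddad, Xiong, Eriksen, and Yoon alone can cover everything: Shift 1→Eriksen, Shift 2→Haddad+Xiong, Shift 3→Xiong, Shift 4→Yoon, Shift 5→Haddad, Shift 6→Yoon, Shift 7→Haddad+Yoon, Shift 8→Eriksen, Shift 9→Xiong+Eriksen.

4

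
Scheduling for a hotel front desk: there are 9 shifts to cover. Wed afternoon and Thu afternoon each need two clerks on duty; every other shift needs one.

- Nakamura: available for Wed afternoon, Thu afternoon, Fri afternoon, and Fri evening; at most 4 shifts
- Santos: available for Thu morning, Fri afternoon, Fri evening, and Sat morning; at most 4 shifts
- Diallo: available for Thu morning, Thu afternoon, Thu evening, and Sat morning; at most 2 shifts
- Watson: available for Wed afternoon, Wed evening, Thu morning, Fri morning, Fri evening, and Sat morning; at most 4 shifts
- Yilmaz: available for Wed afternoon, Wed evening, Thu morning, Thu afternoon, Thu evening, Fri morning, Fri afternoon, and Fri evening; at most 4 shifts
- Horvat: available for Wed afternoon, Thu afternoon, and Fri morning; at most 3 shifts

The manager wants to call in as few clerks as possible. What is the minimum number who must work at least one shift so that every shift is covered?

3

11 slots to fill and no one can take more than 4, so at least ⌈11/4⌉ = 3 clerks are needed.
Nakamura, Watson, and Yilmaz alone can cover everything: Wed afternoon→Nakamura+Yilmaz, Wed evening→Watson, Thu morning→Watson, Thu afternoon→Nakamura+Yilmaz, Thu evening→Yilmaz, Fri morning→Watson, Fri afternoon→Nakamura, Fri evening→Nakamura, Sat morning→Watson.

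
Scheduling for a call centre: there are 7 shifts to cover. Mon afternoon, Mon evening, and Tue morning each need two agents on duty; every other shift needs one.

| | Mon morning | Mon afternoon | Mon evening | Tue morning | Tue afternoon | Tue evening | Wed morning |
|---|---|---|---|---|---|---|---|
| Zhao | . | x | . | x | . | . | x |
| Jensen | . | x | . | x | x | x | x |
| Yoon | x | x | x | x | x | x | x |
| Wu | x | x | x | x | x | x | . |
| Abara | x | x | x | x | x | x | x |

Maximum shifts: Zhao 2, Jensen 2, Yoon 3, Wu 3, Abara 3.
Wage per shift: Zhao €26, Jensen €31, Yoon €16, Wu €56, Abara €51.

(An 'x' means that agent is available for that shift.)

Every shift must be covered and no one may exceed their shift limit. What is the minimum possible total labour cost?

€315

Picking the cheapest available agent for each shift independently would cost €215, but that ignores the shift limits.
An optimal schedule: Mon morning→Yoon, Mon afternoon→Zhao+Abara, Mon evening→Yoon+Abara, Tue morning→Jensen+Abara, Tue afternoon→Yoon, Tue evening→Jensen, Wed morning→Zhao.
Total: 16 + 26 + 51 + 16 + 51 + 31 + 51 + 16 + 31 + 26 = €315.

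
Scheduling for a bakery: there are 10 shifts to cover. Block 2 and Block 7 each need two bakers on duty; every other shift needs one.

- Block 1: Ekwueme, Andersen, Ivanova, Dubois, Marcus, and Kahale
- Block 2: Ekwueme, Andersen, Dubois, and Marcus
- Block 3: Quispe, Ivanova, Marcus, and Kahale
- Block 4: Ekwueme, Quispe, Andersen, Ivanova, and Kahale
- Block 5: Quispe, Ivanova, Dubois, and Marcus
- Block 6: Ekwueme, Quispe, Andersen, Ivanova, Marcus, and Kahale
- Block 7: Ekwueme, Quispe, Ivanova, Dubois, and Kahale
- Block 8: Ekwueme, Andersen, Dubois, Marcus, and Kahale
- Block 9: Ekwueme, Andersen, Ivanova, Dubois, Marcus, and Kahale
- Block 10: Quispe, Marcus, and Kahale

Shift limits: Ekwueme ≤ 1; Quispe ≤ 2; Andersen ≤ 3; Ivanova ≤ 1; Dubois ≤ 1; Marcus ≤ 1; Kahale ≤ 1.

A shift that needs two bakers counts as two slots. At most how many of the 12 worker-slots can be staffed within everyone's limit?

Total capacity across all bakers is 1+2+3+1+1+1+1 = 10, and 12 slots are needed, so at most 10 can be filled.
An assignment achieving 10: Block 1→Marcus, Block 2→Ekwueme+Andersen, Block 3→Quispe, Block 4→Andersen, Block 5→Ivanova, Block 7→Dubois+Kahale, Block 8→Andersen, Block 10→Quispe.
Loads: Ekwueme 1/1, Quispe 2/2, Andersen 3/3, Ivanova 1/1, Dubois 1/1, Marcus 1/1, Kahale 1/1.

10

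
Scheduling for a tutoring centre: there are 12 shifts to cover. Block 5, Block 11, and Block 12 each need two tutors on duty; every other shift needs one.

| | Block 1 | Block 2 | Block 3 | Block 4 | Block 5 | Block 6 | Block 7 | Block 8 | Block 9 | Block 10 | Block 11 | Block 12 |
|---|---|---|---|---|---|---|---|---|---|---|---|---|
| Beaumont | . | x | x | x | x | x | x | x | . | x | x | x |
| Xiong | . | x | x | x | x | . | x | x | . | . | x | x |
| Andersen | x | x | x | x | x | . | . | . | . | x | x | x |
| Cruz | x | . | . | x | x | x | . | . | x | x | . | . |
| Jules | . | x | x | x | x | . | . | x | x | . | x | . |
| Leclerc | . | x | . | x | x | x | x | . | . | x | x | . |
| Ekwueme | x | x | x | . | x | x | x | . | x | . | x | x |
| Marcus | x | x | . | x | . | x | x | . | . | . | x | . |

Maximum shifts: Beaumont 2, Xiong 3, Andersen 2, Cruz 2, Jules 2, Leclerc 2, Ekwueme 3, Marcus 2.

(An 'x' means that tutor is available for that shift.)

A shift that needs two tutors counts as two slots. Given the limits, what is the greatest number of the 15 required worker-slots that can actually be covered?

15

Total capacity across all tutors is 2+3+2+2+2+2+3+2 = 18, and 15 slots are needed, so at most 15 can be filled.
An assignment achieving 15: Block 1→Andersen, Block 2→Jules, Block 3→Xiong, Block 4→Jules, Block 5→Leclerc+Ekwueme, Block 6→Cruz, Block 7→Xiong, Block 8→Beaumont, Block 9→Cruz, Block 10→Beaumont, Block 11→Leclerc+Ekwueme, Block 12→Xiong+Andersen.
Loads: Beaumont 2/2, Xiong 3/3, Andersen 2/2, Cruz 2/2, Jules 2/2, Leclerc 2/2, Ekwueme 2/3, Marcus 0/2.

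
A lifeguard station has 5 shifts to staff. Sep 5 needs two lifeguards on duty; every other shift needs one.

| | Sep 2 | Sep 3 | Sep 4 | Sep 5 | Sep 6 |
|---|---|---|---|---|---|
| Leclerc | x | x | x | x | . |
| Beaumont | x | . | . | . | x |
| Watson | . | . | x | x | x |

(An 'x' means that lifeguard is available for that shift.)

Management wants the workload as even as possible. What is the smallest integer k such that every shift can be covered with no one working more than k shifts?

With 3 lifeguards and 6 worker-slots to fill, someone must work at least ⌈6/3⌉ = 2 shifts, so k ≥ 2.
k = 2 works: Sep 2→Beaumont, Sep 3→Leclerc, Sep 4→Watson, Sep 5→Leclerc+Watson, Sep 6→Beaumont.
Loads: Leclerc 2, Beaumont 2, Watson 2 — all ≤ 2.

2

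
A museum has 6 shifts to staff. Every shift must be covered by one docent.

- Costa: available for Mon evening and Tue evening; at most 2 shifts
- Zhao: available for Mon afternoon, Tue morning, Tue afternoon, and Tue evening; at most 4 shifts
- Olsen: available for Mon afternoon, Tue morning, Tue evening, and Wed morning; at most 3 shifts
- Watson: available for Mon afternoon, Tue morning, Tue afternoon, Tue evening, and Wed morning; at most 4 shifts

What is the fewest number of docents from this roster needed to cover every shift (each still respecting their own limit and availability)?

6 slots to fill and no one can take more than 4, so at least ⌈6/4⌉ = 2 docents are needed.
Costa and Watson alone can cover everything: Mon afternoon→Watson, Mon evening→Costa, Tue morning→Watson, Tue afternoon→Watson, Tue evening→Costa, Wed morning→Watson.

2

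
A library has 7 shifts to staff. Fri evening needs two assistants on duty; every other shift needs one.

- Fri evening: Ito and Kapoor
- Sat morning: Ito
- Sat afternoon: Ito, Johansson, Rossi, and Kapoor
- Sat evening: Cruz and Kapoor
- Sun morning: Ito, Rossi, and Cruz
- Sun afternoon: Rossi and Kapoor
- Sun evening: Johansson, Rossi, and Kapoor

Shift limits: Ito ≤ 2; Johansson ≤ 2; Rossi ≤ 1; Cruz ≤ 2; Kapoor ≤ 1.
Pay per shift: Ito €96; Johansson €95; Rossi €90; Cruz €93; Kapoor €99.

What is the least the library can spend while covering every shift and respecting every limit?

Fri evening can only be covered by Ito and Kapoor, so that assignment is forced.
Sat morning can only be covered by Ito, so that assignment is forced.
Picking the cheapest available assistant for each shift independently would cost €744, but that ignores the shift limits.
An optimal schedule: Fri evening→Ito+Kapoor, Sat morning→Ito, Sat afternoon→Johansson, Sat evening→Cruz, Sun morning→Cruz, Sun afternoon→Rossi, Sun evening→Johansson.
Total: 96 + 99 + 96 + 95 + 93 + 93 + 90 + 95 = €757.

€757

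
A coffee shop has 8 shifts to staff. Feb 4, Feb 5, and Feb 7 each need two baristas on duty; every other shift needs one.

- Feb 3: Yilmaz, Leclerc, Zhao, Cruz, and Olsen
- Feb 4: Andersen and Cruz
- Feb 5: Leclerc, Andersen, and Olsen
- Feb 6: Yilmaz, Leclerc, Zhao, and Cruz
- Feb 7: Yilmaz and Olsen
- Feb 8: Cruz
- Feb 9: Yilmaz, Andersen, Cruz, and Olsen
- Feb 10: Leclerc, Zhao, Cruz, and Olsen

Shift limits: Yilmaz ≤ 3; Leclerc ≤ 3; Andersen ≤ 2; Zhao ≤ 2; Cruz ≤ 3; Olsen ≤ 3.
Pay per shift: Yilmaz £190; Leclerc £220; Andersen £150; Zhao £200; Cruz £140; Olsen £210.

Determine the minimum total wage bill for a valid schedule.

£1910

Feb 4 can only be covered by Andersen and Cruz, so that assignment is forced.
Feb 7 can only be covered by Yilmaz and Olsen, so that assignment is forced.
Feb 8 can only be covered by Cruz, so that assignment is forced.
Picking the cheapest available barista for each shift independently would cost £1750, but that ignores the shift limits.
An optimal schedule: Feb 3→Yilmaz, Feb 4→Cruz+Andersen, Feb 5→Andersen+Olsen, Feb 6→Cruz, Feb 7→Yilmaz+Olsen, Feb 8→Cruz, Feb 9→Yilmaz, Feb 10→Zhao.
Total: 190 + 140 + 150 + 150 + 210 + 140 + 190 + 210 + 140 + 190 + 200 = £1910.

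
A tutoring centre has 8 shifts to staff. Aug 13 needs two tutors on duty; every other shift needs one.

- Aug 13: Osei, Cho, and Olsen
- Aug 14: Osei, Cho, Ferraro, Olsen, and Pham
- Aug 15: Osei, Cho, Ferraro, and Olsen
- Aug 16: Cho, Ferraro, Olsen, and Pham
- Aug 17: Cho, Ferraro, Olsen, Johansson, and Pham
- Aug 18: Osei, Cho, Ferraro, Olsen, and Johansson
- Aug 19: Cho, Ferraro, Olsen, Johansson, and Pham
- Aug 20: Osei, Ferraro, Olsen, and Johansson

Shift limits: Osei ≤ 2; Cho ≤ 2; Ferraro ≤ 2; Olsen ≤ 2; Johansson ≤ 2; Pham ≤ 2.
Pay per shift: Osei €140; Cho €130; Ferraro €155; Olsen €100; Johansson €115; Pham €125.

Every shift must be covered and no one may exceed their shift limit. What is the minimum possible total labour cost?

Picking the cheapest available tutor for each shift independently would cost €930, but that ignores the shift limits.
An optimal schedule: Aug 13→Olsen+Cho, Aug 14→Pham, Aug 15→Olsen, Aug 16→Pham, Aug 17→Johansson, Aug 18→Osei, Aug 19→Cho, Aug 20→Johansson.
Total: 100 + 130 + 125 + 100 + 125 + 115 + 140 + 130 + 115 = €1080.

€1080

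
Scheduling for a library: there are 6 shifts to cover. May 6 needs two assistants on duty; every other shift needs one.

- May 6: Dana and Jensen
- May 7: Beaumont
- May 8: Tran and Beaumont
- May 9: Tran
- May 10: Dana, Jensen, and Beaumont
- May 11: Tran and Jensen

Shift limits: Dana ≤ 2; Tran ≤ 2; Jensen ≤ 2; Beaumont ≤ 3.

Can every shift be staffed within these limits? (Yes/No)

May 6 can only be covered by Dana and Jensen, so that assignment is forced.
May 7 can only be covered by Beaumont, so that assignment is forced.
May 9 can only be covered by Tran, so that assignment is forced.
One valid schedule: May 6→Dana+Jensen, May 7→Beaumont, May 8→Tran, May 9→Tran, May 10→Dana, May 11→Jensen.
Loads: Dana 2/2, Tran 2/2, Jensen 2/2, Beaumont 1/3 — all within limits.

Yes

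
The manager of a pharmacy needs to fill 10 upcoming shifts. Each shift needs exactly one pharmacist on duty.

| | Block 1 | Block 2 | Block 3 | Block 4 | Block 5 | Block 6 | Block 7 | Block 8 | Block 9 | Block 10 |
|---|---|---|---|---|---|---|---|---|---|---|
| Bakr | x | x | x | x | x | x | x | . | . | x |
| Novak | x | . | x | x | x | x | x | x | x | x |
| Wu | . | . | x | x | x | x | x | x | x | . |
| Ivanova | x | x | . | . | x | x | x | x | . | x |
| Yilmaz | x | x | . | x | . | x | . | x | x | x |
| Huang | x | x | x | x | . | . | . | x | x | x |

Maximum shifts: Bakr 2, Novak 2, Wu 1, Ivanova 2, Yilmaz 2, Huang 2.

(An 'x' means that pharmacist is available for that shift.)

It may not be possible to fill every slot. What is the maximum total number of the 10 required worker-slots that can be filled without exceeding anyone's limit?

Total capacity across all pharmacists is 2+2+1+2+2+2 = 11, and 10 slots are needed, so at most 10 can be filled.
An assignment achieving 10: Block 1→Ivanova, Block 2→Bakr, Block 3→Bakr, Block 4→Yilmaz, Block 5→Novak, Block 6→Ivanova, Block 7→Novak, Block 8→Yilmaz, Block 9→Wu, Block 10→Huang.
Loads: Bakr 2/2, Novak 2/2, Wu 1/1, Ivanova 2/2, Yilmaz 2/2, Huang 1/2.

10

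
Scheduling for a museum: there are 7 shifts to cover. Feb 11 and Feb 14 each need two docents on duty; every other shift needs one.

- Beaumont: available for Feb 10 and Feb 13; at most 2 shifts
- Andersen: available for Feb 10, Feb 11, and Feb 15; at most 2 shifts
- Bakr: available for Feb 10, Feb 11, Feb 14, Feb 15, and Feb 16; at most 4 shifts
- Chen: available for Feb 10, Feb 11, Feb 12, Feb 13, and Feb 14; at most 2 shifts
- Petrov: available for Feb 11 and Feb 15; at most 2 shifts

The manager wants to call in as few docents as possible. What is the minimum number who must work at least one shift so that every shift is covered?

9 slots to fill and no one can take more than 4, so at least ⌈9/4⌉ = 3 docents are needed.
Any 3 docents together have capacity at most 4+2+2 = 8 < 9 slots, so 3 can never suffice.
Beaumont, Andersen, Bakr, and Chen alone can cover everything: Feb 10→Beaumont, Feb 11→Andersen+Bakr, Feb 12→Chen, Feb 13→Beaumont, Feb 14→Bakr+Chen, Feb 15→Andersen, Feb 16→Bakr.

4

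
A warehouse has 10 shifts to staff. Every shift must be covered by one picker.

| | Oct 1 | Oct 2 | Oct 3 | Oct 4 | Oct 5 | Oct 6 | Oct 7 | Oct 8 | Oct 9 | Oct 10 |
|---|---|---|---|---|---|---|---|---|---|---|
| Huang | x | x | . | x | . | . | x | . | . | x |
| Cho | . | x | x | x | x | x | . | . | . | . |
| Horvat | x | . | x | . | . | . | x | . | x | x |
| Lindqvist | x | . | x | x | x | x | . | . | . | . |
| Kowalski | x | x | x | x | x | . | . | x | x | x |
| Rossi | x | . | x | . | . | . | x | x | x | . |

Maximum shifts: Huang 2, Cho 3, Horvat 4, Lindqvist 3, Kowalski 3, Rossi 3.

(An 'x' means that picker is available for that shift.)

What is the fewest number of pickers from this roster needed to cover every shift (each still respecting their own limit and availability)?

10 slots to fill and no one can take more than 4, so at least ⌈10/4⌉ = 3 pickers are needed.
Cho, Horvat, and Kowalski alone can cover everything: Oct 1→Horvat, Oct 2→Cho, Oct 3→Kowalski, Oct 4→Cho, Oct 5→Kowalski, Oct 6→Cho, Oct 7→Horvat, Oct 8→Kowalski, Oct 9→Horvat, Oct 10→Horvat.

3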